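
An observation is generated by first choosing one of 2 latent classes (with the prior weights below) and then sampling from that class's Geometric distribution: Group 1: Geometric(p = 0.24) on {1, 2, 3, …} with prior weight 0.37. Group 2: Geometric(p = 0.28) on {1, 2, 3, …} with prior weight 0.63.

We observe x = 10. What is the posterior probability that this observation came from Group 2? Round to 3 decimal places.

Posterior ∝ prior × likelihood, so P(k | x) ∝ w_k f_k(x); normalise over all components.
Component likelihoods at x = 10:
  p_1 = 0.0203018
  p_2 = 0.0145596
Weight by the priors:
  w_1·p_1 = 0.37 × 0.0203018 = 0.00751165
  w_2·p_2 = 0.63 × 0.0145596 = 0.00917257
Marginal: 0.00751165 + 0.00917257 = 0.0166842
P(Group 2 | x) = 0.00917257 / 0.0166842 ≈ 0.550

0.550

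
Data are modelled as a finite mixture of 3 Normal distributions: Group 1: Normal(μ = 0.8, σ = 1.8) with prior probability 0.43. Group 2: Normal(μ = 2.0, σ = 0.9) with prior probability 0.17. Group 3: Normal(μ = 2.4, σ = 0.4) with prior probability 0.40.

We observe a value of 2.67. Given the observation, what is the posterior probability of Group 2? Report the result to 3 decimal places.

0.133

The responsibility of component k is P(Z=k) f_k(x) divided by Σ_j P(Z=j) f_j(x).
Evaluate each component's likelihood at the observed value:
  p_1 = 0.129203
  p_2 = 0.335989
  p_3 = 0.794168
Unnormalised posteriors:
  P(Z=1)·p_1 = 0.43 × 0.129203 = 0.0555573
  P(Z=2)·p_2 = 0.17 × 0.335989 = 0.0571181
  P(Z=3)·p_3 = 0.40 × 0.794168 = 0.317667
Evidence: 0.0555573 + 0.0571181 + 0.317667 = 0.430343
So the posterior for Group 2 is 0.0571181 / 0.430343 ≈ 0.133.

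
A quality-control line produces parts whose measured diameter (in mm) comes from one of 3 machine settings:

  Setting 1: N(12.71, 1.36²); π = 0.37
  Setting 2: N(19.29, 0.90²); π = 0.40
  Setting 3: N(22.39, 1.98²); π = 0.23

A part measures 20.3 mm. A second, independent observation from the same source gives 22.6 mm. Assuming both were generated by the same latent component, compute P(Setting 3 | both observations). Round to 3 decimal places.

Apply Bayes' rule: the posterior for each component is proportional to its prior times its likelihood at x.
Since both observations come from the same component, the likelihood for component k is f_k(x₁)·f_k(x₂).
  L_1 = [5.05882e-08] × [9.63848e-13] = 4.87593e-20
  L_2 = [0.236154] × [0.000512299] = 0.000120982
  L_3 = [0.115425] × [0.200356] = 0.0231261
Weight by the priors:
  w_1·L_1 = 0.37 × 4.87593e-20 = 1.8041e-20
  w_2·L_2 = 0.40 × 0.000120982 = 4.83926e-05
  w_3·L_3 = 0.23 × 0.0231261 = 0.005319
Sum: 1.8041e-20 + 4.83926e-05 + 0.005319 = 0.00536739
So the posterior for Setting 3 is 0.005319 / 0.00536739 ≈ 0.991.

0.991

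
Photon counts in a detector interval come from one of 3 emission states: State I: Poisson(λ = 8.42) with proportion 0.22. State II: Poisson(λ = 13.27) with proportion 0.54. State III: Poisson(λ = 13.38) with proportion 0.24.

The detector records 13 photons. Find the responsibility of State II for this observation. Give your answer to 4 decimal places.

0.6314

Posterior ∝ prior × likelihood, so P(k | x) ∝ π_k f_k(x); normalise over all components.
Evaluate each component's likelihood at the observed value:
  p_I = e^(−8.42)·8.42^13/13! = 0.0378458
  p_II = e^(−13.27)·13.27^13/13! = 0.109636
  p_III = e^(−13.38)·13.38^13/13! = 0.109342
Unnormalised posteriors:
  π_I·p_I = 0.22 × 0.0378458 = 0.00832607
  π_II·p_II = 0.54 × 0.109636 = 0.0592035
  π_III·p_III = 0.24 × 0.109342 = 0.0262422
Normaliser: 0.00832607 + 0.0592035 + 0.0262422 = 0.0937718
P(State II | the observation) = 0.0592035 / 0.0937718 ≈ 0.6314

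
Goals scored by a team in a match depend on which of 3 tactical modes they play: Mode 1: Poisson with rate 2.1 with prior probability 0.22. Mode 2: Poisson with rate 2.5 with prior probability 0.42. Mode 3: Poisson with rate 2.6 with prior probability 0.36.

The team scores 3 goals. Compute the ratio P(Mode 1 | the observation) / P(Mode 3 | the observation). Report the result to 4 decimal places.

0.5309

Posterior odds = (P(Z=i) f_i(x)) / (P(Z=j) f_j(x)); the normalising sum cancels.
Poisson probabilities:
  L_1 = e^(−2.1)·2.1^3/3! = 0.189011
  L_2 = e^(−2.5)·2.5^3/3! = 0.213763
  L_3 = e^(−2.6)·2.6^3/3! = 0.217572
Posterior odds = (P(Z=1)·L_1) / (P(Z=3)·L_3) = (0.22·0.189011) / (0.36·0.217572) = 0.0415825 / 0.0783259 ≈ 0.5309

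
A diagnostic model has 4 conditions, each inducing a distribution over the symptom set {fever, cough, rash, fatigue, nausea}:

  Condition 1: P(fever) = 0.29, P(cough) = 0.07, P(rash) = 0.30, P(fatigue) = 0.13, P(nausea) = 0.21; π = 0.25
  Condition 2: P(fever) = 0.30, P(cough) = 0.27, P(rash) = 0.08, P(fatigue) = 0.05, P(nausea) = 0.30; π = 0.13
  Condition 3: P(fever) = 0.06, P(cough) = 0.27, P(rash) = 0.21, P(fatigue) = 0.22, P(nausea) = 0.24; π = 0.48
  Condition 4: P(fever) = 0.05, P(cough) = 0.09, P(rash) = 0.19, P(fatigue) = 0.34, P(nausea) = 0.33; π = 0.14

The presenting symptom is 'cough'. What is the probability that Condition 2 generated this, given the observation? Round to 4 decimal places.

0.1802

Apply Bayes' rule: the posterior for each component is proportional to its prior times its likelihood at x.
Categorical probabilities:
  p_1 = P(cough | comp) = 0.07
  p_2 = P(cough | comp) = 0.27
  p_3 = P(cough | comp) = 0.27
  p_4 = P(cough | comp) = 0.09
Unnormalised posteriors:
  P(Z=1)·p_1 = 0.25 × 0.07 = 0.0175
  P(Z=2)·p_2 = 0.13 × 0.27 = 0.0351
  P(Z=3)·p_3 = 0.48 × 0.27 = 0.1296
  P(Z=4)·p_4 = 0.14 × 0.09 = 0.0126
Evidence: 0.0175 + 0.0351 + 0.1296 + 0.0126 = 0.1948
So the posterior for Condition 2 is 0.0351 / 0.1948 ≈ 0.1802.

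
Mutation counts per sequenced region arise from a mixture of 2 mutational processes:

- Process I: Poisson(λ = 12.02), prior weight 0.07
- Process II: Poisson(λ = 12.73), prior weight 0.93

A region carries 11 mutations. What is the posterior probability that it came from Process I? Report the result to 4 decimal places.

0.0753

Apply Bayes' rule: the posterior for each component is proportional to its prior times its likelihood at x.
Component likelihoods at x = 11 mutations:
  f_I = e^(−12.02)·12.02^11/11! = 0.114176
  f_II = e^(−12.73)·12.73^11/11! = 0.105533
Unnormalised posteriors:
  π_I·f_I = 0.07 × 0.114176 = 0.0079923
  π_II·f_II = 0.93 × 0.105533 = 0.0981456
Sum: 0.0079923 + 0.0981456 = 0.106138
Responsibility of Process I: 0.0079923 / 0.106138 ≈ 0.0753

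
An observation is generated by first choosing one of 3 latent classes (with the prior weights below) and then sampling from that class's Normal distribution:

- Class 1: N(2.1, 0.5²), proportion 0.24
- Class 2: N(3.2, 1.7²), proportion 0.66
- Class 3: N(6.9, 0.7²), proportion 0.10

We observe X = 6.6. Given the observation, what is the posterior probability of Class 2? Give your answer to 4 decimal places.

The responsibility of component k is π_k f_k(x) divided by Σ_j π_j f_j(x).
Evaluate each component's likelihood at the observed value:
  f_1 = (1/(0.5·√(2π)))·exp(−(6.6−2.1)²/(2·0.5²)) = 0.797885·exp(-40.50000) = 2.05595e-18
  f_2 = (1/(1.7·√(2π)))·exp(−(6.6−3.2)²/(2·1.7²)) = 0.234672·exp(-2.00000) = 0.0317594
  f_3 = (1/(0.7·√(2π)))·exp(−(6.6−6.9)²/(2·0.7²)) = 0.569918·exp(-0.09184) = 0.51991
Unnormalised posteriors:
  π_1·f_1 = 0.24 × 2.05595e-18 = 4.93429e-19
  π_2·f_2 = 0.66 × 0.0317594 = 0.0209612
  π_3·f_3 = 0.10 × 0.51991 = 0.051991
Evidence: 4.93429e-19 + 0.0209612 + 0.051991 = 0.0729522
P(Class 2 | x) ≈ 0.2873

0.2873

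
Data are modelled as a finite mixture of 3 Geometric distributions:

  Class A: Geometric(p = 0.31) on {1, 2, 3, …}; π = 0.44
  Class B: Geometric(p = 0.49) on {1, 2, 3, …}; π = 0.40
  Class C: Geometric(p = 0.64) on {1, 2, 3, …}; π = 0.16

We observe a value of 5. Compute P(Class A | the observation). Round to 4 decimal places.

By Bayes' theorem, P(k | x) = π_k f_k(x) / Σ_j π_j f_j(x).
Component likelihoods at x = 5:
  L_A = 0.31·(1−0.31)^4 = 0.31·0.226671 = 0.0702681
  L_B = 0.49·(1−0.49)^4 = 0.49·0.067652 = 0.0331495
  L_C = 0.64·(1−0.64)^4 = 0.64·0.0167962 = 0.0107495
Multiply by the mixture weights:
  π_A·L_A = 0.44 × 0.0702681 = 0.030918
  π_B·L_B = 0.40 × 0.0331495 = 0.0132598
  π_C·L_C = 0.16 × 0.0107495 = 0.00171993
Sum: 0.030918 + 0.0132598 + 0.00171993 = 0.0458977
P(Class A | 5) = 0.030918 / 0.0458977 ≈ 0.6736

0.6736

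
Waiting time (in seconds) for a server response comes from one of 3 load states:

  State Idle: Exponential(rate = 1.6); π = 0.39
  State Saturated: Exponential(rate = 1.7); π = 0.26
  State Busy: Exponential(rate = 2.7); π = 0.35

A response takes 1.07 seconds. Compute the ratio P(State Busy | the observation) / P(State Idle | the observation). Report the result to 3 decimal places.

0.467

Since P(k|x) ∝ P(Z=k) f_k(x), the posterior odds are P(Z=i) f_i(x) / (P(Z=j) f_j(x)).
Component likelihoods at x = 1.07 seconds:
  p_Idle = 0.288807
  p_Saturated = 0.275719
  p_Busy = 0.150206
Posterior odds = (P(Z=Busy)·p_Busy) / (P(Z=Idle)·p_Idle) = (0.35·0.150206) / (0.39·0.288807) = 0.0525721 / 0.112635 ≈ 0.467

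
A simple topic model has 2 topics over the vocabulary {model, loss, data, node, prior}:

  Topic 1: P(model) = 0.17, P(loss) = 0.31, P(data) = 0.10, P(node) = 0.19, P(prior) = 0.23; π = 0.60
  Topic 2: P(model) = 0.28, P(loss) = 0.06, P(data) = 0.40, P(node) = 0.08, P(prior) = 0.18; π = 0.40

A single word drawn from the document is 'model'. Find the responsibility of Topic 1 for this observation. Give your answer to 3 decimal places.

0.477

P(component k | x) = π_k·f_k(x) / marginal(x), where marginal(x) = Σ_j π_j·f_j(x).
Categorical probabilities:
  L_1 = P(model | comp) = 0.17
  L_2 = P(model | comp) = 0.28
Weight by the priors:
  π_1·L_1 = 0.60 × 0.17 = 0.102
  π_2·L_2 = 0.40 × 0.28 = 0.112
Denominator: 0.102 + 0.112 = 0.214
Responsibility of Topic 1: 0.102 / 0.214 ≈ 0.477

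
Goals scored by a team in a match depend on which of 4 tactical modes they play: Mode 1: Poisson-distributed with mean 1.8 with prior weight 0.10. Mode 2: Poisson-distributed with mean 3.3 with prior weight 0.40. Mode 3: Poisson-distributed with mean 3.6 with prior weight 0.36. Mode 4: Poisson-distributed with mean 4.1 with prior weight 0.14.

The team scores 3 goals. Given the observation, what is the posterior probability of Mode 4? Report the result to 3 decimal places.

Posterior ∝ prior × likelihood, so P(k | x) ∝ π_k f_k(x); normalise over all components.
Evaluate each component's likelihood at the observed value:
  p_1 = 0.160671
  p_2 = 0.220912
  p_3 = 0.212469
  p_4 = 0.190368
Unnormalised posteriors:
  π_1·p_1 = 0.10 × 0.160671 = 0.0160671
  π_2·p_2 = 0.40 × 0.220912 = 0.0883647
  π_3·p_3 = 0.36 × 0.212469 = 0.0764889
  π_4·p_4 = 0.14 × 0.190368 = 0.0266515
Sum: 0.0160671 + 0.0883647 + 0.0764889 + 0.0266515 = 0.207572
P(Mode 4 | data) ≈ 0.128

0.128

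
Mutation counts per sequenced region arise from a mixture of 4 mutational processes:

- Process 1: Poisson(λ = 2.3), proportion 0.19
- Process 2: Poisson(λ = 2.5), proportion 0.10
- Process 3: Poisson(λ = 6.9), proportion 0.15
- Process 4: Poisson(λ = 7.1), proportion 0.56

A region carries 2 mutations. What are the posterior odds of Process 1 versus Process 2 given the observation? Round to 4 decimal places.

1.9642

Posterior odds = (π_i f_i(x)) / (π_j f_j(x)); the normalising sum cancels.
Component likelihoods at x = 2 mutations:
  f_1 = e^(−2.3)·2.3^2/2! = 0.265185
  f_2 = e^(−2.5)·2.5^2/2! = 0.256516
  f_3 = e^(−6.9)·6.9^2/2! = 0.0239903
  f_4 = e^(−7.1)·7.1^2/2! = 0.0207968
Odds = (0.19/0.10) × (0.265185/0.256516) = 1.9 × 1.0338 ≈ 1.9642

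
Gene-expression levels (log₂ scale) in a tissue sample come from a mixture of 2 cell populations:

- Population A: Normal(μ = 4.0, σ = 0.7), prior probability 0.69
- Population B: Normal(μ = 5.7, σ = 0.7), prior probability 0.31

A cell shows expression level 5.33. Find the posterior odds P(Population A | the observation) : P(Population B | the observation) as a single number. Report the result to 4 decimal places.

0.4210

Since P(k|x) ∝ P(Z=k) f_k(x), the posterior odds are P(Z=i) f_i(x) / (P(Z=j) f_j(x)).
Component likelihoods at x = 5.33:
  L_A = 0.0937369
  L_B = 0.495614
Odds = (0.69/0.31) × (0.0937369/0.495614) = 2.22581 × 0.189133 ≈ 0.4210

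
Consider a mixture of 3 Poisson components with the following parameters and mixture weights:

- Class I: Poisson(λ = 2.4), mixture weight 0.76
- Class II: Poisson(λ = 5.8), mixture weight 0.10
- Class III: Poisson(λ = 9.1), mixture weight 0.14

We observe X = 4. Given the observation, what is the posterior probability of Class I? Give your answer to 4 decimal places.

0.8357

P(component k | x) = π_k·f_k(x) / marginal(x), where marginal(x) = Σ_j π_j·f_j(x).
Component likelihoods at x = 4:
  L_I = e^(−2.4)·2.4^4/4! = 0.125408
  L_II = e^(−5.8)·5.8^4/4! = 0.142755
  L_III = e^(−9.1)·9.1^4/4! = 0.0319062
Weight by the priors:
  π_I·L_I = 0.76 × 0.125408 = 0.0953105
  π_II·L_II = 0.10 × 0.142755 = 0.0142755
  π_III·L_III = 0.14 × 0.0319062 = 0.00446686
Normaliser: 0.0953105 + 0.0142755 + 0.00446686 = 0.114053
P(Class I | data) = 0.0953105 / 0.114053 ≈ 0.8357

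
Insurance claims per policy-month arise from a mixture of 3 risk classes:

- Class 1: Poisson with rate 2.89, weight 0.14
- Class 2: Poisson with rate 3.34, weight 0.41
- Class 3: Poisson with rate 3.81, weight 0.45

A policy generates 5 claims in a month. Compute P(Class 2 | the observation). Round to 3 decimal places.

By Bayes' theorem, P(k | x) = π_k f_k(x) / Σ_j π_j f_j(x).
Evaluate each component's likelihood at the observed value:
  f_1 = 0.0933678
  f_2 = 0.122746
  f_3 = 0.148177
Unnormalised posteriors:
  π_1·f_1 = 0.14 × 0.0933678 = 0.0130715
  π_2·f_2 = 0.41 × 0.122746 = 0.0503259
  π_3·f_3 = 0.45 × 0.148177 = 0.0666798
Marginal: 0.0130715 + 0.0503259 + 0.0666798 = 0.130077
P(Class 2 | x) ≈ 0.387

0.387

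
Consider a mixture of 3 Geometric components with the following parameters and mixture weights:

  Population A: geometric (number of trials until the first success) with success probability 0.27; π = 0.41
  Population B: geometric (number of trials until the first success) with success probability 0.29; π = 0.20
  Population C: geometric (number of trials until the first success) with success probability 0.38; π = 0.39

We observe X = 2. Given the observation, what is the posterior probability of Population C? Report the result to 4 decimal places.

Posterior ∝ prior × likelihood, so P(k | x) ∝ π_k f_k(x); normalise over all components.
Geometric probabilities:
  p_A = 0.27·(1−0.27)^1 = 0.27·0.73 = 0.1971
  p_B = 0.29·(1−0.29)^1 = 0.29·0.71 = 0.2059
  p_C = 0.38·(1−0.38)^1 = 0.38·0.62 = 0.2356
Weight by the priors:
  π_A·p_A = 0.41 × 0.1971 = 0.080811
  π_B·p_B = 0.20 × 0.2059 = 0.04118
  π_C·p_C = 0.39 × 0.2356 = 0.091884
Denominator: 0.080811 + 0.04118 + 0.091884 = 0.213875
Responsibility of Population C: 0.091884 / 0.213875 ≈ 0.4296

0.4296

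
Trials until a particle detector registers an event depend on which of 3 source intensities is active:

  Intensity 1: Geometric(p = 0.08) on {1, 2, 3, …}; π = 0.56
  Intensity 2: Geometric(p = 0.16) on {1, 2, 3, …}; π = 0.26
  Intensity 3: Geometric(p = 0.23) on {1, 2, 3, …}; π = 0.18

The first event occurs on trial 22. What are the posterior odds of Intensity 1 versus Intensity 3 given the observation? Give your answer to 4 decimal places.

45.4482

Since P(k|x) ∝ π_k f_k(x), the posterior odds are π_i f_i(x) / (π_j f_j(x)).
Component likelihoods at x = 22:
  p_1 = 0.0138878
  p_2 = 0.00411136
  p_3 = 0.000950677
0.00777718 / 0.000171122 ≈ 45.4482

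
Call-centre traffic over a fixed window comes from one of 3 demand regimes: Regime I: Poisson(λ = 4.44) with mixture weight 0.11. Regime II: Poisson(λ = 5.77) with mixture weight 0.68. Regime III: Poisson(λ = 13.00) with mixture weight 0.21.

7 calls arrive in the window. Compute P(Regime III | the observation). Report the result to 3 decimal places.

0.057

The responsibility of component k is P(Z=k) f_k(x) divided by Σ_j P(Z=j) f_j(x).
Poisson probabilities:
  L_I = e^(−4.44)·4.44^7/7! = 0.0796128
  L_II = e^(−5.77)·5.77^7/7! = 0.131802
  L_III = e^(−13.00)·13.00^7/7! = 0.0281413
Prior × likelihood for each component:
  P(Z=I)·L_I = 0.11 × 0.0796128 = 0.00875741
  P(Z=II)·L_II = 0.68 × 0.131802 = 0.0896252
  P(Z=III)·L_III = 0.21 × 0.0281413 = 0.00590968
Sum: 0.00875741 + 0.0896252 + 0.00590968 = 0.104292
P(Regime III | 7 calls) ≈ 0.057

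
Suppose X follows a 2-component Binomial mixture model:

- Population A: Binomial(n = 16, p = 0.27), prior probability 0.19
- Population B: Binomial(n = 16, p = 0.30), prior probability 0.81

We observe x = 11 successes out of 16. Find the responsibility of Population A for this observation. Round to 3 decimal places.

By Bayes' theorem, P(k | x) = π_k f_k(x) / Σ_j π_j f_j(x).
Binomial probabilities:
  f_A = C(16,11)·0.27^11·0.73^5 = 4368·5.55906e-07·0.207307 = 0.000503383
  f_B = C(16,11)·0.30^11·0.70^5 = 4368·1.77147e-06·0.16807 = 0.00130049
Unnormalised posteriors:
  π_A·f_A = 0.19 × 0.000503383 = 9.56427e-05
  π_B·f_B = 0.81 × 0.00130049 = 0.0010534
Sum: 9.56427e-05 + 0.0010534 = 0.00114904
P(Population A | x) = 9.56427e-05 / 0.00114904 ≈ 0.083

0.083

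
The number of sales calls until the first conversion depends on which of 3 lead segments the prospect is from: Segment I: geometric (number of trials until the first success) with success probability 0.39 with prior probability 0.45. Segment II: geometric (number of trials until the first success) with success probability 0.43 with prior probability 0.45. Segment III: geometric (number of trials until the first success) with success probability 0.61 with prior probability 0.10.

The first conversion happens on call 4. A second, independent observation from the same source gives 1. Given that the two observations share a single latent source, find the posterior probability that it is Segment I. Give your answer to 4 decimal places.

0.4686

The responsibility of component k is π_k f_k(x) divided by Σ_j π_j f_j(x).
Since both observations come from the same component, the likelihood for component k is f_k(x₁)·f_k(x₂).
  f_I = [0.39·(1−0.39)^3 = 0.39·0.226981 = 0.0885226] × [0.39] = 0.0345238
  f_II = [0.43·(1−0.43)^3 = 0.43·0.185193 = 0.079633] × [0.43] = 0.0342422
  f_III = [0.61·(1−0.61)^3 = 0.61·0.059319 = 0.0361846] × [0.61] = 0.0220726
Multiply by the mixture weights:
  π_I·f_I = 0.45 × 0.0345238 = 0.0155357
  π_II·f_II = 0.45 × 0.0342422 = 0.015409
  π_III·f_III = 0.10 × 0.0220726 = 0.00220726
Denominator: 0.0155357 + 0.015409 + 0.00220726 = 0.033152
P(Segment I | x₁, x₂) = 0.0155357 / 0.033152 ≈ 0.4686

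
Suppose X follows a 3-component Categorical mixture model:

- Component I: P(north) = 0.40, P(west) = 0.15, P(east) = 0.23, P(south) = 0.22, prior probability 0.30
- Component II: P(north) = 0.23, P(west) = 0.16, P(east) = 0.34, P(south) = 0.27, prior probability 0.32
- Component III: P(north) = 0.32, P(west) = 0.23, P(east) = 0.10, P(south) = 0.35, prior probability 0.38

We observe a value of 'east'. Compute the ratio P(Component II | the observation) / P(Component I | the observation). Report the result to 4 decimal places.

The posterior odds equal the prior odds times the likelihood ratio: (w_i/w_j)·(f_i(x)/f_j(x)).
Evaluate each component's likelihood at the observed value:
  p_I = P(east | comp) = 0.23
  p_II = P(east | comp) = 0.34
  p_III = P(east | comp) = 0.10
0.1088 / 0.069 ≈ 1.5768

1.5768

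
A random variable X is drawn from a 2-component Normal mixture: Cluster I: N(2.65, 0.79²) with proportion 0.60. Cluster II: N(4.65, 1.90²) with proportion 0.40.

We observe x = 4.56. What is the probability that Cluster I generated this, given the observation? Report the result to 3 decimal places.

0.163

Apply Bayes' rule: the posterior for each component is proportional to its prior times its likelihood at x.
Evaluate each component's likelihood at the observed value:
  L_I = (1/(0.79·√(2π)))·exp(−(4.56−2.65)²/(2·0.79²)) = 0.504990·exp(-2.92269) = 0.0271629
  L_II = (1/(1.90·√(2π)))·exp(−(4.56−4.65)²/(2·1.90²)) = 0.209970·exp(-0.00112) = 0.209734
Weight by the priors:
  P(Z=I)·L_I = 0.60 × 0.0271629 = 0.0162977
  P(Z=II)·L_II = 0.40 × 0.209734 = 0.0838937
Evidence: 0.0162977 + 0.0838937 = 0.100191
Responsibility of Cluster I: 0.0162977 / 0.100191 ≈ 0.163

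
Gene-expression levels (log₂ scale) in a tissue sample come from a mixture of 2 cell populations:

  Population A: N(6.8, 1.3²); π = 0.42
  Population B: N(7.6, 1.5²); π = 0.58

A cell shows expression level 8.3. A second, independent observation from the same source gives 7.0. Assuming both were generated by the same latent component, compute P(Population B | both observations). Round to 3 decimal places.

Posterior ∝ prior × likelihood, so P(k | x) ∝ w_k f_k(x); normalise over all components.
Since both observations come from the same component, the likelihood for component k is f_k(x₁)·f_k(x₂).
  f_A = [(1/(1.3·√(2π)))·exp(−(8.3−6.8)²/(2·1.3²)) = 0.306879·exp(-0.66568) = 0.157712] × [0.303268] = 0.0478291
  f_B = [(1/(1.5·√(2π)))·exp(−(8.3−7.6)²/(2·1.5²)) = 0.265962·exp(-0.10889) = 0.238522] × [0.245513] = 0.0585604
Weight by the priors:
  w_A·f_A = 0.42 × 0.0478291 = 0.0200882
  w_B·f_B = 0.58 × 0.0585604 = 0.033965
Normaliser: 0.0200882 + 0.033965 = 0.0540533
P(Population B | data) ≈ 0.628

0.628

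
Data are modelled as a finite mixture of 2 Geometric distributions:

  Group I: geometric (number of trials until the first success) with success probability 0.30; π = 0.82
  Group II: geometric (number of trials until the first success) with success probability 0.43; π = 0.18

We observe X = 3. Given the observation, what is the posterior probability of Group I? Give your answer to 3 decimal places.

P(component k | x) = π_k·f_k(x) / marginal(x), where marginal(x) = Σ_j π_j·f_j(x).
Geometric probabilities:
  f_I = 0.30·(1−0.30)^2 = 0.30·0.49 = 0.147
  f_II = 0.43·(1−0.43)^2 = 0.43·0.3249 = 0.139707
Multiply by the mixture weights:
  π_I·f_I = 0.82 × 0.147 = 0.12054
  π_II·f_II = 0.18 × 0.139707 = 0.0251473
Sum: 0.12054 + 0.0251473 = 0.145687
Responsibility of Group I: 0.12054 / 0.145687 ≈ 0.827

0.827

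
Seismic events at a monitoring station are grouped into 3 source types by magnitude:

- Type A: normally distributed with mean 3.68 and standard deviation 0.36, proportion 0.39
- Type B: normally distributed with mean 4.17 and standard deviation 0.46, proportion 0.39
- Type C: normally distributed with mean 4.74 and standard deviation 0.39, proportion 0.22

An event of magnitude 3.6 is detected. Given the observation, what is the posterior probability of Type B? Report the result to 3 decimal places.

0.270

Apply Bayes' rule: the posterior for each component is proportional to its prior times its likelihood at x.
Component likelihoods at x = 3.6:
  L_A = (1/(0.36·√(2π)))·exp(−(3.6−3.68)²/(2·0.36²)) = 1.108173·exp(-0.02469) = 1.08115
  L_B = (1/(0.46·√(2π)))·exp(−(3.6−4.17)²/(2·0.46²)) = 0.867266·exp(-0.76772) = 0.402471
  L_C = (1/(0.39·√(2π)))·exp(−(3.6−4.74)²/(2·0.39²)) = 1.022929·exp(-4.27219) = 0.0142711
Prior × likelihood for each component:
  π_A·L_A = 0.39 × 1.08115 = 0.421647
  π_B·L_B = 0.39 × 0.402471 = 0.156964
  π_C·L_C = 0.22 × 0.0142711 = 0.00313964
Sum: 0.421647 + 0.156964 + 0.00313964 = 0.58175
P(Type B | x) = 0.156964 / 0.58175 ≈ 0.270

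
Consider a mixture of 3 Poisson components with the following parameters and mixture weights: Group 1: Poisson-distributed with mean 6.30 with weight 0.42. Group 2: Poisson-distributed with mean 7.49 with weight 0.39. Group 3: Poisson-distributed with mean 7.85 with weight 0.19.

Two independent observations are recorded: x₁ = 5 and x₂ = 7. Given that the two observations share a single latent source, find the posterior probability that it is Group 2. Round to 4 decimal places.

By Bayes' theorem, P(k | x) = π_k f_k(x) / Σ_j π_j f_j(x).
Since both observations come from the same component, the likelihood for component k is f_k(x₁)·f_k(x₂).
  L_1 = [0.151868] × [0.143515] = 0.0217954
  L_2 = [0.109739] × [0.146581] = 0.0160857
  L_3 = [0.0968178] × [0.142051] = 0.0137531
Weight by the priors:
  π_1·L_1 = 0.42 × 0.0217954 = 0.00915406
  π_2·L_2 = 0.39 × 0.0160857 = 0.0062734
  π_3·L_3 = 0.19 × 0.0137531 = 0.00261309
Denominator: 0.00915406 + 0.0062734 + 0.00261309 = 0.0180406
P(Group 2 | data) = 0.0062734 / 0.0180406 ≈ 0.3477

0.3477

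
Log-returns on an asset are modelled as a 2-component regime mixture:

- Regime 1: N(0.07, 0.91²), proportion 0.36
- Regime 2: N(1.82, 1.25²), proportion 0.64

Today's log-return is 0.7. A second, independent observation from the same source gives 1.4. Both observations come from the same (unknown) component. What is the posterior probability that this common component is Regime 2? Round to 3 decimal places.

0.688

By Bayes' theorem, P(k | x) = P(Z=k) f_k(x) / Σ_j P(Z=j) f_j(x).
Since both observations come from the same component, the likelihood for component k is f_k(x₁)·f_k(x₂).
  f_1 = [(1/(0.91·√(2π)))·exp(−(0.7−0.07)²/(2·0.91²)) = 0.438398·exp(-0.23964) = 0.344979] × [0.150668] = 0.0519773
  f_2 = [(1/(1.25·√(2π)))·exp(−(0.7−1.82)²/(2·1.25²)) = 0.319154·exp(-0.40141) = 0.213634] × [0.301637] = 0.06444
Weight by the priors:
  P(Z=1)·f_1 = 0.36 × 0.0519773 = 0.0187118
  P(Z=2)·f_2 = 0.64 × 0.06444 = 0.0412416
Denominator: 0.0187118 + 0.0412416 = 0.0599535
P(Regime 2 | data) = 0.0412416 / 0.0599535 ≈ 0.688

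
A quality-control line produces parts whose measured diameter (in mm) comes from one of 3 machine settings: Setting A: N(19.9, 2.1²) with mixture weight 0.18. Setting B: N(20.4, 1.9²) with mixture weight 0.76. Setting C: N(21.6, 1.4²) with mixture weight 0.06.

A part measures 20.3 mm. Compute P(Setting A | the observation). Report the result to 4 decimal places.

0.1646

P(component k | x) = P(Z=k)·f_k(x) / marginal(x), where marginal(x) = Σ_j P(Z=j)·f_j(x).
Evaluate each component's likelihood at the observed value:
  p_A = 0.186557
  p_B = 0.209679
  p_C = 0.18516
Multiply by the mixture weights:
  P(Z=A)·p_A = 0.18 × 0.186557 = 0.0335803
  P(Z=B)·p_B = 0.76 × 0.209679 = 0.159356
  P(Z=C)·p_C = 0.06 × 0.18516 = 0.0111096
Marginal: 0.0335803 + 0.159356 + 0.0111096 = 0.204046
P(Setting A | 20.3 mm) ≈ 0.1646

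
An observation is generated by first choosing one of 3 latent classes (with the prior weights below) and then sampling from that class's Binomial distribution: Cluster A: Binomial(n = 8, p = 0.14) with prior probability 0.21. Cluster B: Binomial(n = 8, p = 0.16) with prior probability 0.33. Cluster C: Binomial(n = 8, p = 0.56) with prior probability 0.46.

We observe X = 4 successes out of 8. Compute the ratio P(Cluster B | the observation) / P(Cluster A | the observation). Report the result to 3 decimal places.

2.440

The posterior odds equal the prior odds times the likelihood ratio: (w_i/w_j)·(f_i(x)/f_j(x)).
Binomial probabilities:
  L_A = C(8,4)·0.14^4·0.86^4 = 70·0.00038416·0.547008 = 0.0147097
  L_B = C(8,4)·0.16^4·0.84^4 = 70·0.00065536·0.497871 = 0.0228399
  L_C = C(8,4)·0.56^4·0.44^4 = 70·0.098345·0.037481 = 0.258024
Odds = (0.33/0.21) × (0.0228399/0.0147097) = 1.57143 × 1.55271 ≈ 2.440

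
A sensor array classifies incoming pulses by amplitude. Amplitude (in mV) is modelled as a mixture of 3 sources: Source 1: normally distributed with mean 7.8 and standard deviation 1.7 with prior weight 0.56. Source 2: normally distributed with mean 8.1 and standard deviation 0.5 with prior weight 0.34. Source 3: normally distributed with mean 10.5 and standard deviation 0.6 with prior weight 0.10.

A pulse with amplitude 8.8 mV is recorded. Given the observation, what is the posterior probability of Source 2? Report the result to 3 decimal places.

0.477

Posterior ∝ prior × likelihood, so P(k | x) ∝ π_k f_k(x); normalise over all components.
Evaluate each component's likelihood at the observed value:
  f_1 = 0.197389
  f_2 = 0.299455
  f_3 = 0.0120102
Multiply by the mixture weights:
  π_1·f_1 = 0.56 × 0.197389 = 0.110538
  π_2·f_2 = 0.34 × 0.299455 = 0.101815
  π_3·f_3 = 0.10 × 0.0120102 = 0.00120102
Evidence: 0.110538 + 0.101815 + 0.00120102 = 0.213554
Responsibility of Source 2: 0.101815 / 0.213554 ≈ 0.477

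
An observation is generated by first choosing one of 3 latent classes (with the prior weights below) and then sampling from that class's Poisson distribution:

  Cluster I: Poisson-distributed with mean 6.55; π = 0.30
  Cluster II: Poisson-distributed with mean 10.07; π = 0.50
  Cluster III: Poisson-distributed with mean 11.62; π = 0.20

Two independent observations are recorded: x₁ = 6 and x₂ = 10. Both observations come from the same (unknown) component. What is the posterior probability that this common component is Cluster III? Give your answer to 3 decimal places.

Apply Bayes' rule: the posterior for each component is proportional to its prior times its likelihood at x.
Since both observations come from the same component, the likelihood for component k is f_k(x₁)·f_k(x₂).
  L_I = [0.156851] × [0.0572824] = 0.00898478
  L_II = [0.0613054] × [0.12508] = 0.00766805
  L_III = [0.0307187] × [0.111121] = 0.00341349
Multiply by the mixture weights:
  w_I·L_I = 0.30 × 0.00898478 = 0.00269543
  w_II·L_II = 0.50 × 0.00766805 = 0.00383403
  w_III·L_III = 0.20 × 0.00341349 = 0.000682698
Marginal: 0.00269543 + 0.00383403 + 0.000682698 = 0.00721216
So the posterior for Cluster III is 0.000682698 / 0.00721216 ≈ 0.095.

0.095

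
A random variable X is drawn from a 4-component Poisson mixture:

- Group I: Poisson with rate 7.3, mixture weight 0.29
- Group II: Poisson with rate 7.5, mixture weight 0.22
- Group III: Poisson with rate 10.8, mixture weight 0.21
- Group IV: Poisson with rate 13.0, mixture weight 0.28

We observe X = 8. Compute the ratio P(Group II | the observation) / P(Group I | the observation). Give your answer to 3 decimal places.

The posterior odds equal the prior odds times the likelihood ratio: (π_i/π_j)·(f_i(x)/f_j(x)).
Evaluate each component's likelihood at the observed value:
  p_I = 0.135118
  p_II = 0.137329
  p_III = 0.093646
  p_IV = 0.0457297
Odds = (0.22/0.29) × (0.137329/0.135118) = 0.758621 × 1.01636 ≈ 0.771

0.771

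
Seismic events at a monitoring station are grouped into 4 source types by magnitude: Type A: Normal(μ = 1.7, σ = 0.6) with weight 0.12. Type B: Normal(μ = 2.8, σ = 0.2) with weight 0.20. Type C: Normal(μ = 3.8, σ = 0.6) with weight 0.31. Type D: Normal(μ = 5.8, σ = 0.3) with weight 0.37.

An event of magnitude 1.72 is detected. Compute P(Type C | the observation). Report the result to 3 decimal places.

P(component k | x) = π_k·f_k(x) / marginal(x), where marginal(x) = Σ_j π_j·f_j(x).
Evaluate each component's likelihood at the observed value:
  p_A = (1/(0.6·√(2π)))·exp(−(1.72−1.7)²/(2·0.6²)) = 0.664904·exp(-0.00056) = 0.664535
  p_B = (1/(0.2·√(2π)))·exp(−(1.72−2.8)²/(2·0.2²)) = 1.994711·exp(-14.58000) = 9.28681e-07
  p_C = (1/(0.6·√(2π)))·exp(−(1.72−3.8)²/(2·0.6²)) = 0.664904·exp(-6.00889) = 0.00163355
  p_D = (1/(0.3·√(2π)))·exp(−(1.72−5.8)²/(2·0.3²)) = 1.329808·exp(-92.48000) = 9.12505e-41
Weight by the priors:
  π_A·p_A = 0.12 × 0.664535 = 0.0797441
  π_B·p_B = 0.20 × 9.28681e-07 = 1.85736e-07
  π_C·p_C = 0.31 × 0.00163355 = 0.000506399
  π_D·p_D = 0.37 × 9.12505e-41 = 3.37627e-41
Sum: 0.0797441 + 1.85736e-07 + 0.000506399 + 3.37627e-41 = 0.0802507
Responsibility of Type C: 0.000506399 / 0.0802507 ≈ 0.006

0.006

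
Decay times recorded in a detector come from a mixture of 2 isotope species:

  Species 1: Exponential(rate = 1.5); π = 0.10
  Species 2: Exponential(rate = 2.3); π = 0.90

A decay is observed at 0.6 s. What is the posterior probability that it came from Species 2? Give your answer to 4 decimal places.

0.8952

By Bayes' theorem, P(k | x) = π_k f_k(x) / Σ_j π_j f_j(x).
Exponential densities:
  L_1 = 0.609854
  L_2 = 0.578631
Multiply by the mixture weights:
  π_1·L_1 = 0.10 × 0.609854 = 0.0609854
  π_2·L_2 = 0.90 × 0.578631 = 0.520768
Evidence: 0.0609854 + 0.520768 = 0.581753
Responsibility of Species 2: 0.520768 / 0.581753 ≈ 0.8952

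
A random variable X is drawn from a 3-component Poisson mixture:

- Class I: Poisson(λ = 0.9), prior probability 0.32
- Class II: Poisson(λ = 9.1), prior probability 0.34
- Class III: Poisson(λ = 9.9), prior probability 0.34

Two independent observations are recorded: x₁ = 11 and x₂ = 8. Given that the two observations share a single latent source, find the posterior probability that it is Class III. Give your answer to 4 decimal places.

0.5002

P(component k | x) = π_k·f_k(x) / marginal(x), where marginal(x) = Σ_j π_j·f_j(x).
Since both observations come from the same component, the likelihood for component k is f_k(x₁)·f_k(x₂).
  f_I = [e^(−0.9)·0.9^11/11! = 3.19629e-09] × [4.34065e-06] = 1.3874e-14
  f_II = [e^(−9.1)·9.1^11/11! = 0.0991334] × [0.130236] = 0.0129107
  f_III = [e^(−9.9)·9.9^11/11! = 0.112542] × [0.114827] = 0.012923
Prior × likelihood for each component:
  π_I·f_I = 0.32 × 1.3874e-14 = 4.43968e-15
  π_II·f_II = 0.34 × 0.0129107 = 0.00438965
  π_III·f_III = 0.34 × 0.012923 = 0.0043938
Sum: 4.43968e-15 + 0.00438965 + 0.0043938 = 0.00878345
P(Class III | x₁, x₂) ≈ 0.5002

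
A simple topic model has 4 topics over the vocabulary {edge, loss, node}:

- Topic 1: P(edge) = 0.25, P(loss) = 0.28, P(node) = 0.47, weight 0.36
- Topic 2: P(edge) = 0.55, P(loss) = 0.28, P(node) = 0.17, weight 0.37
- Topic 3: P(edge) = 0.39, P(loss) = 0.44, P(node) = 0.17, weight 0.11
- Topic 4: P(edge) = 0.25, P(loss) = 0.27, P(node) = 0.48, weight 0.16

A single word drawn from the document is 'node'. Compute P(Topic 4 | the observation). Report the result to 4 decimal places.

0.2344

Posterior ∝ prior × likelihood, so P(k | x) ∝ π_k f_k(x); normalise over all components.
Evaluate each component's likelihood at the observed value:
  p_1 = P(node | comp) = 0.47
  p_2 = P(node | comp) = 0.17
  p_3 = P(node | comp) = 0.17
  p_4 = P(node | comp) = 0.48
Unnormalised posteriors:
  π_1·p_1 = 0.36 × 0.47 = 0.1692
  π_2·p_2 = 0.37 × 0.17 = 0.0629
  π_3·p_3 = 0.11 × 0.17 = 0.0187
  π_4·p_4 = 0.16 × 0.48 = 0.0768
Marginal: 0.1692 + 0.0629 + 0.0187 + 0.0768 = 0.3276
P(Topic 4 | data) ≈ 0.2344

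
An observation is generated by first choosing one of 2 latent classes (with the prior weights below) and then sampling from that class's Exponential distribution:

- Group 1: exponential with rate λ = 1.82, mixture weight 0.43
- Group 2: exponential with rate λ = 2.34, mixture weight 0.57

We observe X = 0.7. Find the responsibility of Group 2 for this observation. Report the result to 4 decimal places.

Apply Bayes' rule: the posterior for each component is proportional to its prior times its likelihood at x.
Exponential densities:
  p_1 = 0.509073
  p_2 = 0.454822
Unnormalised posteriors:
  w_1·p_1 = 0.43 × 0.509073 = 0.218901
  w_2·p_2 = 0.57 × 0.454822 = 0.259249
Evidence: 0.218901 + 0.259249 = 0.47815
Responsibility of Group 2: 0.259249 / 0.47815 ≈ 0.5422

0.5422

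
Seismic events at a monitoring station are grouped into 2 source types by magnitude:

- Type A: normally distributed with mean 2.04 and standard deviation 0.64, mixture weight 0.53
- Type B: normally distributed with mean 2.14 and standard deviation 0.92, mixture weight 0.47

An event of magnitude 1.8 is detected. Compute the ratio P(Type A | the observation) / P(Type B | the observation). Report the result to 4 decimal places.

Posterior odds = (π_i f_i(x)) / (π_j f_j(x)); the normalising sum cancels.
Evaluate each component's likelihood at the observed value:
  p_A = (1/(0.64·√(2π)))·exp(−(1.8−2.04)²/(2·0.64²)) = 0.623347·exp(-0.07031) = 0.581024
  p_B = (1/(0.92·√(2π)))·exp(−(1.8−2.14)²/(2·0.92²)) = 0.433633·exp(-0.06829) = 0.405009
Posterior odds = (π_A·p_A) / (π_B·p_B) = (0.53·0.581024) / (0.47·0.405009) = 0.307942 / 0.190354 ≈ 1.6177

1.6177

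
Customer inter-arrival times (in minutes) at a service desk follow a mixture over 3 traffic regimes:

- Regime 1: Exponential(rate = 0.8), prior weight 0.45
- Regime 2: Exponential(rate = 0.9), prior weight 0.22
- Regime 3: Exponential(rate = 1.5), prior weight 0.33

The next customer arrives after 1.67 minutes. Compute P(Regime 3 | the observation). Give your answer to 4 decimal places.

0.2257

Posterior ∝ prior × likelihood, so P(k | x) ∝ w_k f_k(x); normalise over all components.
Exponential densities:
  L_1 = 0.210316
  L_2 = 0.200216
  L_3 = 0.122513
Weight by the priors:
  w_1·L_1 = 0.45 × 0.210316 = 0.0946423
  w_2·L_2 = 0.22 × 0.200216 = 0.0440474
  w_3·L_3 = 0.33 × 0.122513 = 0.0404294
Denominator: 0.0946423 + 0.0440474 + 0.0404294 = 0.179119
P(Regime 3 | data) ≈ 0.2257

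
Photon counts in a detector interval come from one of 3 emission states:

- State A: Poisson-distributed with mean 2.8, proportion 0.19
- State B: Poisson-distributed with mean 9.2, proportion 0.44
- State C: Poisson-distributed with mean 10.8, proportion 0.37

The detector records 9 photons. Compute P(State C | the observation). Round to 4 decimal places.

0.4168

P(component k | x) = π_k·f_k(x) / marginal(x), where marginal(x) = Σ_j π_j·f_j(x).
Evaluate each component's likelihood at the observed value:
  L_A = e^(−2.8)·2.8^9/9! = 0.0017727
  L_B = e^(−9.2)·9.2^9/9! = 0.131467
  L_C = e^(−10.8)·10.8^9/9! = 0.112375
Prior × likelihood for each component:
  π_A·L_A = 0.19 × 0.0017727 = 0.000336813
  π_B·L_B = 0.44 × 0.131467 = 0.0578457
  π_C·L_C = 0.37 × 0.112375 = 0.0415788
Evidence: 0.000336813 + 0.0578457 + 0.0415788 = 0.0997613
P(State C | x) = 0.0415788 / 0.0997613 ≈ 0.4168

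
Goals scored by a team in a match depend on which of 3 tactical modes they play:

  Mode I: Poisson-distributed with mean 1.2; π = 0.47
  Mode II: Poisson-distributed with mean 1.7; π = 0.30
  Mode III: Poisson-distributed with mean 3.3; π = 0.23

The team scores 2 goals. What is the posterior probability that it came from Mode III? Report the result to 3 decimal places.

0.203

Posterior ∝ prior × likelihood, so P(k | x) ∝ π_k f_k(x); normalise over all components.
Component likelihoods at x = 2 goals:
  L_I = 0.21686
  L_II = 0.263978
  L_III = 0.200829
Weight by the priors:
  π_I·L_I = 0.47 × 0.21686 = 0.101924
  π_II·L_II = 0.30 × 0.263978 = 0.0791933
  π_III·L_III = 0.23 × 0.200829 = 0.0461906
Evidence: 0.101924 + 0.0791933 + 0.0461906 = 0.227308
P(Mode III | x) ≈ 0.203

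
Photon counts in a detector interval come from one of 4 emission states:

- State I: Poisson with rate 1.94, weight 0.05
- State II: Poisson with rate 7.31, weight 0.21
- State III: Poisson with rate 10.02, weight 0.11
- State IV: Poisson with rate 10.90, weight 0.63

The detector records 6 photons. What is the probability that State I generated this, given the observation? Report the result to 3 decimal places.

By Bayes' theorem, P(k | x) = π_k f_k(x) / Σ_j π_j f_j(x).
Evaluate each component's likelihood at the observed value:
  L_I = 0.0106401
  L_II = 0.141736
  L_III = 0.0625523
  L_IV = 0.0429949
Multiply by the mixture weights:
  π_I·L_I = 0.05 × 0.0106401 = 0.000532006
  π_II·L_II = 0.21 × 0.141736 = 0.0297645
  π_III·L_III = 0.11 × 0.0625523 = 0.00688075
  π_IV·L_IV = 0.63 × 0.0429949 = 0.0270868
Denominator: 0.000532006 + 0.0297645 + 0.00688075 + 0.0270868 = 0.064264
Responsibility of State I: 0.000532006 / 0.064264 ≈ 0.008

0.008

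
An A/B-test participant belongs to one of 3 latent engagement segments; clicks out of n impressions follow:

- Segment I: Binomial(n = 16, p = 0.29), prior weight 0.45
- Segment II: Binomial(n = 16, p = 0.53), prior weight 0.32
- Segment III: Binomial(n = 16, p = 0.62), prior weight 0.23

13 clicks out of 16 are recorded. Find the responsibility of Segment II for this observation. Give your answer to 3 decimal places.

The responsibility of component k is π_k f_k(x) divided by Σ_j π_j f_j(x).
Binomial probabilities:
  p_I = 2.05654e-05
  p_II = 0.015138
  p_III = 0.0614654
Prior × likelihood for each component:
  π_I·p_I = 0.45 × 2.05654e-05 = 9.25443e-06
  π_II·p_II = 0.32 × 0.015138 = 0.00484415
  π_III·p_III = 0.23 × 0.0614654 = 0.014137
Normaliser: 9.25443e-06 + 0.00484415 + 0.014137 = 0.0189905
P(Segment II | x) = 0.00484415 / 0.0189905 ≈ 0.255

0.255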